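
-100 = -100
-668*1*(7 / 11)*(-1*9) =42084 / 11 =3825.82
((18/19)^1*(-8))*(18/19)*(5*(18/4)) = -58320/361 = -161.55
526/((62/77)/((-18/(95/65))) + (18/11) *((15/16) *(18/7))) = 1723176/12709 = 135.59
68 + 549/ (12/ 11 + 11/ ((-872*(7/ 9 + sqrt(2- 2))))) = 13922956/ 24053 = 578.84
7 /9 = 0.78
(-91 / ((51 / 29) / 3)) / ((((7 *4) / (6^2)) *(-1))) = 3393 / 17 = 199.59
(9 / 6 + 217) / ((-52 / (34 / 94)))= -7429 / 4888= -1.52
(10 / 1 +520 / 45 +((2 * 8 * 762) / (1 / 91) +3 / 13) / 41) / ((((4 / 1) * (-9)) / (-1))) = 129911653 / 172692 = 752.27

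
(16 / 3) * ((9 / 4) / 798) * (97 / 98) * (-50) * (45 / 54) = -12125 / 19551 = -0.62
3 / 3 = 1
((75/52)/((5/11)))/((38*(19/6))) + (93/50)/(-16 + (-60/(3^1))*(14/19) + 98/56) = -39078123/1033867900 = -0.04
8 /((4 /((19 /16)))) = 2.38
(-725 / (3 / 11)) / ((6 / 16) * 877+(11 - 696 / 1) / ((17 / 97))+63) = 216920 / 286959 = 0.76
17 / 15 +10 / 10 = 32 / 15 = 2.13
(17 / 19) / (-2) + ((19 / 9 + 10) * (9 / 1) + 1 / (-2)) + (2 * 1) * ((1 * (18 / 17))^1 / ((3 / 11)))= 37409 / 323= 115.82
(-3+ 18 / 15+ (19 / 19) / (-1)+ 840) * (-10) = -8372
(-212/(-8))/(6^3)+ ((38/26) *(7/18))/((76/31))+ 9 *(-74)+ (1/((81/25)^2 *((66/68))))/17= -29976887035/45034704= -665.64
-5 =-5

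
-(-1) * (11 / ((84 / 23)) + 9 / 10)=1643 / 420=3.91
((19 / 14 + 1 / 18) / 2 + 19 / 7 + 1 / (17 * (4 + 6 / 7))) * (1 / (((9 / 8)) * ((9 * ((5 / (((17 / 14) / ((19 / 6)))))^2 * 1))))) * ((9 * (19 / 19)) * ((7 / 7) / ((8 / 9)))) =2500 / 123823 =0.02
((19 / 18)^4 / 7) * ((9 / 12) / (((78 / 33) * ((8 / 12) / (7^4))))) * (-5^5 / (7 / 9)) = -219509434375 / 269568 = -814300.79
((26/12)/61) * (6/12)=13/732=0.02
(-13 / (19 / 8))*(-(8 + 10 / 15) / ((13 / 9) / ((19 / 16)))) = 39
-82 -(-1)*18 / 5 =-392 / 5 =-78.40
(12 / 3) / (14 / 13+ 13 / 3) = 156 / 211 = 0.74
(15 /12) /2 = 5 /8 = 0.62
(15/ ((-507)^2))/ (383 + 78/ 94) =47/ 309144264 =0.00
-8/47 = -0.17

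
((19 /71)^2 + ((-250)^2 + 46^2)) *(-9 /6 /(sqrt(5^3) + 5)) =977188851 /201640 - 977188851 *sqrt(5) /201640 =-5990.24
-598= -598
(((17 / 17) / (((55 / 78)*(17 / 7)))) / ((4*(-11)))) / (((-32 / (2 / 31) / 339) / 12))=277641 / 2550680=0.11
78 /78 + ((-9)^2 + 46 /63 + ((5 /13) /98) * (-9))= 948179 /11466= 82.69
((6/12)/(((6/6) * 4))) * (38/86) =19/344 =0.06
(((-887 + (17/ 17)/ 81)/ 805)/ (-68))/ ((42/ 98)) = 35923/ 950130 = 0.04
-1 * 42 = -42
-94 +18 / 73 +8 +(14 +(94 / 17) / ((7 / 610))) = 3562498 / 8687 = 410.10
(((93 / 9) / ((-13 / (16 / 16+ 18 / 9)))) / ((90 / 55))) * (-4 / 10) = 341 / 585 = 0.58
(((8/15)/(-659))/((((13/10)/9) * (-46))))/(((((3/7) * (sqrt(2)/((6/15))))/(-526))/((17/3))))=-0.24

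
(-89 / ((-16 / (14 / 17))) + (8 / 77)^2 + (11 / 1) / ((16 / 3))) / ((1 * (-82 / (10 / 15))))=-3577037 / 66120208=-0.05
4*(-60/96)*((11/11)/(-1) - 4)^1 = 25/2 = 12.50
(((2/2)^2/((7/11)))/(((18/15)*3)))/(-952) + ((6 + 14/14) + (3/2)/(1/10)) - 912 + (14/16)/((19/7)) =-889.68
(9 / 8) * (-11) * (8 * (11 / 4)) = -1089 / 4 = -272.25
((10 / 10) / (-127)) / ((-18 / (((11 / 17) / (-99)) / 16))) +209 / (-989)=-0.21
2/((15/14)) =28/15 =1.87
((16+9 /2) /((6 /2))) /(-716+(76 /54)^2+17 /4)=-19926 /2069687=-0.01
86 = 86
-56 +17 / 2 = -95 / 2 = -47.50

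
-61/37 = -1.65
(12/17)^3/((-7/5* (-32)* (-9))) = -30/34391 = -0.00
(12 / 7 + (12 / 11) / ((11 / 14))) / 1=2628 / 847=3.10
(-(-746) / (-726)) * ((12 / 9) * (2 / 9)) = -2984 / 9801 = -0.30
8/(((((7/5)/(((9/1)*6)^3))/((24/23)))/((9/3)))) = 453496320/161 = 2816747.33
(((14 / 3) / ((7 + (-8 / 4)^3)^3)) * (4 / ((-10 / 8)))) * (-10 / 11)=-448 / 33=-13.58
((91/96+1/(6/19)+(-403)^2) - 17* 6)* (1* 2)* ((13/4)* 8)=202564271/24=8440177.96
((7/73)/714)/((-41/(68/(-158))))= 1/709341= 0.00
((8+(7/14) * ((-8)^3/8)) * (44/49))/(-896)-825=-1131867/1372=-824.98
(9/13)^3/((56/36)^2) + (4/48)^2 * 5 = 2664029/15502032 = 0.17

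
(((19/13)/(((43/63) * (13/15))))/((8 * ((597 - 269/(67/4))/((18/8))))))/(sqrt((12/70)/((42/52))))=75788055 * sqrt(65)/235334062912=0.00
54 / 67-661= -44233 / 67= -660.19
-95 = -95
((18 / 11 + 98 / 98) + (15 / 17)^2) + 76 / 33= 54532 / 9537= 5.72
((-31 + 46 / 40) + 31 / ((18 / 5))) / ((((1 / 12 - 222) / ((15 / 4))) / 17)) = 64991 / 10652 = 6.10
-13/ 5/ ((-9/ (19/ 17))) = 247/ 765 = 0.32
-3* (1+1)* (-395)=2370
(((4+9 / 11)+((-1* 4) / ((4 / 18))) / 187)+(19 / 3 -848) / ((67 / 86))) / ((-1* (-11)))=-40429567 / 413457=-97.78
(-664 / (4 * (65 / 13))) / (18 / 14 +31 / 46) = -53452 / 3155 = -16.94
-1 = -1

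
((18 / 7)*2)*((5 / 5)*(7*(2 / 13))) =5.54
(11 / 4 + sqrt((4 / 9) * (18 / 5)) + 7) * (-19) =-741 / 4 - 38 * sqrt(10) / 5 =-209.28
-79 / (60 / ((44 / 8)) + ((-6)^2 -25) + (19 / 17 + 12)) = -14773 / 6550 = -2.26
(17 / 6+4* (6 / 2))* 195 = 5785 / 2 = 2892.50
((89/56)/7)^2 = 7921/153664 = 0.05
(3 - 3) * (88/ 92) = 0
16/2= 8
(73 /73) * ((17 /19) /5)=17 /95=0.18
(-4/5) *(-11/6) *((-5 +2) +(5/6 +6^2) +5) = 2563/45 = 56.96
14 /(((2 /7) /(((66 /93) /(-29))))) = -1078 /899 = -1.20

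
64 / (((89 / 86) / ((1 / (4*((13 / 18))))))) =24768 / 1157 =21.41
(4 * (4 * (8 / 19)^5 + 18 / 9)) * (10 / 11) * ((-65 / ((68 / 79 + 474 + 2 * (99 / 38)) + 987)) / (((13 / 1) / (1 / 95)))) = -8031566600 / 29989042761293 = -0.00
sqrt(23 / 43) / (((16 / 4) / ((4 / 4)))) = sqrt(989) / 172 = 0.18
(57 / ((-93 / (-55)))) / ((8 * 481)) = 1045 / 119288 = 0.01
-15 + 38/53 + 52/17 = -10113/901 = -11.22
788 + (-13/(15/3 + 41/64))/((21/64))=5920580/7581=780.98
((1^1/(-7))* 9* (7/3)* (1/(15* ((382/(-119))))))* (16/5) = 952/4775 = 0.20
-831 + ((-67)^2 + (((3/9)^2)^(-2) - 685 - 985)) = 2069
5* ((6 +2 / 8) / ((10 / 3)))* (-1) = -75 / 8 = -9.38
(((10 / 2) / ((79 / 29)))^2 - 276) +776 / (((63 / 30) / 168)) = 385739789 / 6241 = 61807.37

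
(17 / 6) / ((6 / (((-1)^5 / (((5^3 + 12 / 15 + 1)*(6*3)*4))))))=-85 / 1643328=-0.00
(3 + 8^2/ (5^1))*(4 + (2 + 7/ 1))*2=2054/ 5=410.80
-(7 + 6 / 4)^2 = -289 / 4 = -72.25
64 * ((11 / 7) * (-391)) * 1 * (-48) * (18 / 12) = 19819008 / 7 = 2831286.86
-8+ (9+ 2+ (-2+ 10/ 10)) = 2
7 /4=1.75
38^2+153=1597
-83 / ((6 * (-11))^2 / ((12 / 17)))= -83 / 6171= -0.01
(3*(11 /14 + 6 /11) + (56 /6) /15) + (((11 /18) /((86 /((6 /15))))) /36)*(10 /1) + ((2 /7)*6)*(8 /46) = 606310459 /123367860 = 4.91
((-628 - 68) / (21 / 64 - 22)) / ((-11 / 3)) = -133632 / 15257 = -8.76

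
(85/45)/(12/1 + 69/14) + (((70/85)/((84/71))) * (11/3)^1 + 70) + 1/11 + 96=134622773/797742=168.75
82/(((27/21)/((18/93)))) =1148/93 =12.34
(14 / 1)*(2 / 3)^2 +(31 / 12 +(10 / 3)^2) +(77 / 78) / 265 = 274503 / 13780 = 19.92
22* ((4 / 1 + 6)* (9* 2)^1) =3960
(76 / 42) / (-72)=-19 / 756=-0.03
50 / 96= 25 / 48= 0.52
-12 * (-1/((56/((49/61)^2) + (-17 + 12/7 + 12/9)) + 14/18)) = 18522/113621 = 0.16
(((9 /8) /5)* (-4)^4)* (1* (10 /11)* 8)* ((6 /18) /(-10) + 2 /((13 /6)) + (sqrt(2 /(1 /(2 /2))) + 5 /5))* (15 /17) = 1221.23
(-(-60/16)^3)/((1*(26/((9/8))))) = 30375/13312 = 2.28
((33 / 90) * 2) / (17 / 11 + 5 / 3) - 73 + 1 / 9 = -346591 / 4770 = -72.66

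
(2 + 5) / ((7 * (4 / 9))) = 9 / 4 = 2.25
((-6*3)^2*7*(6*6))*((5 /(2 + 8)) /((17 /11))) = 449064 /17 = 26415.53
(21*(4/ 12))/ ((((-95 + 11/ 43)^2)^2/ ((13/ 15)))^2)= 1975305846914569/ 2439229565551239905731874092800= 0.00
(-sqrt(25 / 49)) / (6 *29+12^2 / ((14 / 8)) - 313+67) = -0.07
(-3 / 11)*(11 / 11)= -3 / 11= -0.27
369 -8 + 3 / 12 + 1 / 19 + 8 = 28067 / 76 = 369.30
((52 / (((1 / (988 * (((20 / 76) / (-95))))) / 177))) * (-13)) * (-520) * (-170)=550016313600 / 19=28948227031.58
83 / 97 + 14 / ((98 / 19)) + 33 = 24831 / 679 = 36.57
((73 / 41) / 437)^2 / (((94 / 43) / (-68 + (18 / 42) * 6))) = -52474663 / 105615214481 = -0.00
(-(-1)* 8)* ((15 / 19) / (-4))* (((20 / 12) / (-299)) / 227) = 50 / 1289587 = 0.00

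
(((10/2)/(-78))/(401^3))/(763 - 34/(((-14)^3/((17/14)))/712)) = -12005/9343284241081752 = -0.00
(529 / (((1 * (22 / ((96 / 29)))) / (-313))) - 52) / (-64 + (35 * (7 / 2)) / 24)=382285632 / 901813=423.91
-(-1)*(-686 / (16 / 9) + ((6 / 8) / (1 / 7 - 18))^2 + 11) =-93718309 / 250000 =-374.87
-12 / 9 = -4 / 3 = -1.33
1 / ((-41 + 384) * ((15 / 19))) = 19 / 5145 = 0.00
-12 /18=-2 /3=-0.67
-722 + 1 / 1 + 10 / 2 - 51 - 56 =-823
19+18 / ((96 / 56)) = 59 / 2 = 29.50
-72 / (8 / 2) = -18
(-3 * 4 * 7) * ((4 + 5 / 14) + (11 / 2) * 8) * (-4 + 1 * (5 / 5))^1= 12186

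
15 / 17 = 0.88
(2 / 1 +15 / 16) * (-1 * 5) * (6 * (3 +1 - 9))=3525 / 8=440.62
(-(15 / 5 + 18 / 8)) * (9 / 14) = -27 / 8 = -3.38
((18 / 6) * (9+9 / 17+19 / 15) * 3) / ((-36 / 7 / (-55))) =211981 / 204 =1039.12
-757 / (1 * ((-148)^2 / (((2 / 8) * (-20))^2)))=-18925 / 21904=-0.86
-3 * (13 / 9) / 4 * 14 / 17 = -91 / 102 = -0.89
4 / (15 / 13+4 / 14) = 364 / 131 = 2.78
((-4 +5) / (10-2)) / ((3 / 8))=1 / 3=0.33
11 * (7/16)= 77/16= 4.81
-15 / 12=-5 / 4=-1.25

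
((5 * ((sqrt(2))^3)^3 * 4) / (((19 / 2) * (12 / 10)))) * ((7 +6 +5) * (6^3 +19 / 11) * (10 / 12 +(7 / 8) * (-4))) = -61312000 * sqrt(2) / 209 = -414872.07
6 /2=3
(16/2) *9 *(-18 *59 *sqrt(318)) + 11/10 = 11/10 -76464 *sqrt(318) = -1363547.35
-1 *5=-5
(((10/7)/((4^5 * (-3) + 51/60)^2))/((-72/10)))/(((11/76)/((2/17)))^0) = -5000/237685450527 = -0.00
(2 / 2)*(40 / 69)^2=1600 / 4761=0.34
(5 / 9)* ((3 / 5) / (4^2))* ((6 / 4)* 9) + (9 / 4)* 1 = 81 / 32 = 2.53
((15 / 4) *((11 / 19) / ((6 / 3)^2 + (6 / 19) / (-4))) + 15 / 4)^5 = 1476.41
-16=-16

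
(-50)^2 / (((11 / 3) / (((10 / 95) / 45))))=1000 / 627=1.59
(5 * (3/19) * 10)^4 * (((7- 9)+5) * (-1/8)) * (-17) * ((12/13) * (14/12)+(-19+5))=-542193750000/1694173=-320034.47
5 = 5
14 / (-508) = -7 / 254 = -0.03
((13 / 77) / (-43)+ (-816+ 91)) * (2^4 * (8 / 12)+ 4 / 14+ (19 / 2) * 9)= -4862188444 / 69531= -69928.35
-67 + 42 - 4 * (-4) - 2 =-11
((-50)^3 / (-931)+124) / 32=60111 / 7448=8.07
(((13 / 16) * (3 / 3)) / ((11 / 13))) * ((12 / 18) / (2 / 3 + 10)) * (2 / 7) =169 / 9856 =0.02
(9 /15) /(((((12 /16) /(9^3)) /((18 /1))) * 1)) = 52488 /5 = 10497.60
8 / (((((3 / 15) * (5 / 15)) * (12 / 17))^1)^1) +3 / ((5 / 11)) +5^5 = 16508 / 5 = 3301.60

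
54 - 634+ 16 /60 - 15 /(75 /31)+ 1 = -8774 /15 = -584.93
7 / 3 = 2.33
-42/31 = -1.35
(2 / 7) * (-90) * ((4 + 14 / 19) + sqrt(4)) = -173.23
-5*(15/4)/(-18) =25/24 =1.04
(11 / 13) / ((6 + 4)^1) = 11 / 130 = 0.08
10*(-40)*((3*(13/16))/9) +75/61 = -19600/183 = -107.10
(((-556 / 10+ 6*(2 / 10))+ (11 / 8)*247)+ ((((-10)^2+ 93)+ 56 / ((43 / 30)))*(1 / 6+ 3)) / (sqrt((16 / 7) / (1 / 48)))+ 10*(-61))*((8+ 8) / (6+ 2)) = -12991 / 20+ 189601*sqrt(21) / 6192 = -509.23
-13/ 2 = -6.50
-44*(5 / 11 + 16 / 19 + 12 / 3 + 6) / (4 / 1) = -2361 / 19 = -124.26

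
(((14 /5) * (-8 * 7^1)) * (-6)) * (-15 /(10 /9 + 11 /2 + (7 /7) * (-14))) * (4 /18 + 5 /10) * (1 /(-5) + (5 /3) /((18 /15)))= 155792 /95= 1639.92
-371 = -371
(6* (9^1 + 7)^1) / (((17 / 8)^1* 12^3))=4 / 153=0.03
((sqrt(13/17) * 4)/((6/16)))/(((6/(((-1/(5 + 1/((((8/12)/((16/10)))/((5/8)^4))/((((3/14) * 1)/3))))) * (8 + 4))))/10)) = -1835008 * sqrt(221)/734961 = -37.12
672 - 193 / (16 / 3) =10173 / 16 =635.81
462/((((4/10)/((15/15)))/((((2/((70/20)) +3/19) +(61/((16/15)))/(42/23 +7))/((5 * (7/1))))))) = 14680479/61712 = 237.89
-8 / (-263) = 8 / 263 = 0.03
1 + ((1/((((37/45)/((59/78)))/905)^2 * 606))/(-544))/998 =101277972939581/101491799891456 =1.00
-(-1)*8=8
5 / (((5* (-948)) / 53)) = -53 / 948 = -0.06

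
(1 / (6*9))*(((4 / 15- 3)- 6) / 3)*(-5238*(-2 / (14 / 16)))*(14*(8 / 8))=-406624 / 45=-9036.09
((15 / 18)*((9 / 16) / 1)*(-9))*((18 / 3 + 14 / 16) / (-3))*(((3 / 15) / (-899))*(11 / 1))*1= -5445 / 230144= -0.02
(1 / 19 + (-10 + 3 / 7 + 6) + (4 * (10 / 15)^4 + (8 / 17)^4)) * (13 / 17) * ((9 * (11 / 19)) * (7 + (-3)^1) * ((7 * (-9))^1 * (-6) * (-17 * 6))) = 49648487967936 / 30151081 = 1646656.98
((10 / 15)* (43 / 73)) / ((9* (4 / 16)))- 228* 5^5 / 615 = -93608396 / 80811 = -1158.36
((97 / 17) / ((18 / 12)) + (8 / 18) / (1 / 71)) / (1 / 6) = 10820 / 51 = 212.16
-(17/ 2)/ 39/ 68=-1/ 312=-0.00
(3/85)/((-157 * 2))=-3/26690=-0.00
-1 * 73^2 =-5329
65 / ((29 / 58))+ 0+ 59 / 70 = 9159 / 70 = 130.84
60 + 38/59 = 3578/59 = 60.64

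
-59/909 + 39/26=2609/1818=1.44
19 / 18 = 1.06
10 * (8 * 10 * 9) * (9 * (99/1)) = 6415200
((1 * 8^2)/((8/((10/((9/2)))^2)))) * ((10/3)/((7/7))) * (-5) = -160000/243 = -658.44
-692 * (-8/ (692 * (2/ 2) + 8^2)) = 1384/ 189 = 7.32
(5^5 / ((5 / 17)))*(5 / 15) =10625 / 3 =3541.67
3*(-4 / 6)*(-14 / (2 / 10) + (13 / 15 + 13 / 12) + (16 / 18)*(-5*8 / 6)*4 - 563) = 353567 / 270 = 1309.51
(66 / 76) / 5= 33 / 190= 0.17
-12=-12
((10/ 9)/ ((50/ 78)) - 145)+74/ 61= -129979/ 915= -142.05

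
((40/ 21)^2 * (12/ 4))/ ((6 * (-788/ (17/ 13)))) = -3400/ 1129401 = -0.00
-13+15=2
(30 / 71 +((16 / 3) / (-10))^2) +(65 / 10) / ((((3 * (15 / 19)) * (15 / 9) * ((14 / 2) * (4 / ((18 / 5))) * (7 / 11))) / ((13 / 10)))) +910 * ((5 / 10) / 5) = 14424896557 / 156555000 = 92.14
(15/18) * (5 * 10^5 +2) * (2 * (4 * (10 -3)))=70000280/3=23333426.67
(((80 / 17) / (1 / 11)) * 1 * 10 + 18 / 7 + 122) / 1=76424 / 119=642.22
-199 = -199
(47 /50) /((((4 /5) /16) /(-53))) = -4982 /5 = -996.40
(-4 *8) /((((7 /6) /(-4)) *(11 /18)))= 13824 /77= 179.53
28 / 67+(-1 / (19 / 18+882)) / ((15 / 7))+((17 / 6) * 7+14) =34.25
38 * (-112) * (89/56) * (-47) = 317908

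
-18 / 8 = -9 / 4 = -2.25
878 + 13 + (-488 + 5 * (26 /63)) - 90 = 19849 /63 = 315.06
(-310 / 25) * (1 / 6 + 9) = -341 / 3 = -113.67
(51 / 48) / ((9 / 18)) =17 / 8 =2.12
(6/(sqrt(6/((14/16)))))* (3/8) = 3* sqrt(21)/16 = 0.86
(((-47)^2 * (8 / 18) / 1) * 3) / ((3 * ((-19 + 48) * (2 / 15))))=22090 / 87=253.91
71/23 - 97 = -2160/23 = -93.91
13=13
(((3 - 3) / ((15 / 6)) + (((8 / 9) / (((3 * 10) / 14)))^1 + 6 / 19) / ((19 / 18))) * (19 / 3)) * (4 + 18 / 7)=172408 / 5985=28.81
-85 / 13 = -6.54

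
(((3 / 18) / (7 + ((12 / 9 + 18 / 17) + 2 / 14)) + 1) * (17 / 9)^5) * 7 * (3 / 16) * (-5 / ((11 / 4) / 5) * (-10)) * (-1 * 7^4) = -6887613250886375 / 982680336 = -7009006.90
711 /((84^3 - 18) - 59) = 711 /592627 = 0.00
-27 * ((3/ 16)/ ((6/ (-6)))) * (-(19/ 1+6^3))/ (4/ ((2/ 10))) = -3807/ 64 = -59.48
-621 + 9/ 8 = -4959/ 8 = -619.88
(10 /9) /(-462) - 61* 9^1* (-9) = 10272334 /2079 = 4941.00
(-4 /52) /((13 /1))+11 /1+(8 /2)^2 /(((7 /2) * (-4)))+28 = 44778 /1183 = 37.85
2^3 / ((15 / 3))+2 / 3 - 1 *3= -11 / 15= -0.73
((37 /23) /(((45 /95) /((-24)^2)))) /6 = 22496 /69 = 326.03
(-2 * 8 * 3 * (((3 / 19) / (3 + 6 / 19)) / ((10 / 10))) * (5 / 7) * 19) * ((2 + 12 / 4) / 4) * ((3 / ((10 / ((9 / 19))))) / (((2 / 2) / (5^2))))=-6750 / 49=-137.76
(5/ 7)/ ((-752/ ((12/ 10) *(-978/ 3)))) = 489/ 1316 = 0.37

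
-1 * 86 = -86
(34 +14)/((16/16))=48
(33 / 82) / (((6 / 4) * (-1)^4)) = 11 / 41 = 0.27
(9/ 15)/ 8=0.08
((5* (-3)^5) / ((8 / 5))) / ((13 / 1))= -6075 / 104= -58.41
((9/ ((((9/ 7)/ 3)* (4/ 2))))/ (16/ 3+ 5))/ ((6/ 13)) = 2.20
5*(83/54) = 415/54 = 7.69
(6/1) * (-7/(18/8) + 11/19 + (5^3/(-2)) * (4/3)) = -29366/57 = -515.19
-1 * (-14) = 14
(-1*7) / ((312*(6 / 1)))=-7 / 1872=-0.00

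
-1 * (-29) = 29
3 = 3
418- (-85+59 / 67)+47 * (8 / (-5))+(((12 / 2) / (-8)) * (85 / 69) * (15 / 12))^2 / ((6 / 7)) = 116631983417 / 272202240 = 428.48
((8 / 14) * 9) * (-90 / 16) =-405 / 14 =-28.93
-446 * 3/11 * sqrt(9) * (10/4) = -10035/11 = -912.27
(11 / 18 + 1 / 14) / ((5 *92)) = 0.00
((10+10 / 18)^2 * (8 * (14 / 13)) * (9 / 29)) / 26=505400 / 44109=11.46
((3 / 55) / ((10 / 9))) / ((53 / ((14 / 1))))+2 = 29339 / 14575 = 2.01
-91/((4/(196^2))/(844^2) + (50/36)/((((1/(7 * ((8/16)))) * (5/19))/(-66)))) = 1867668059712/25021963107677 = 0.07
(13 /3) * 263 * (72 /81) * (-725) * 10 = -198302000 /27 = -7344518.52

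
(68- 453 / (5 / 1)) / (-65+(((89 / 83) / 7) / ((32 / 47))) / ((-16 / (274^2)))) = 8403584 / 416723235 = 0.02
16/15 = 1.07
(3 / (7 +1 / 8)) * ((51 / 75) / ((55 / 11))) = 0.06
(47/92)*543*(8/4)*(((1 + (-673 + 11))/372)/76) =-5623127/433504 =-12.97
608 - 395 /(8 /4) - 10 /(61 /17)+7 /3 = 150077 /366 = 410.05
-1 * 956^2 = -913936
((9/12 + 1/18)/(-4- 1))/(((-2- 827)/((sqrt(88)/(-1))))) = -29 * sqrt(22)/74610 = -0.00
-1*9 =-9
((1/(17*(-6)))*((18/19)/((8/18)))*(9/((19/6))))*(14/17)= -5103/104329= -0.05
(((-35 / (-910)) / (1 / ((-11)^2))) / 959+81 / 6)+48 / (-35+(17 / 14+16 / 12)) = 204348023 / 16992521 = 12.03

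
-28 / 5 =-5.60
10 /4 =5 /2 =2.50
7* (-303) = -2121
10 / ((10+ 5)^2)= 2 / 45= 0.04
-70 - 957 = -1027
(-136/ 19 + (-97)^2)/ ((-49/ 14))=-357270/ 133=-2686.24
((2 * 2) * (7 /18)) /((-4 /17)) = -119 /18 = -6.61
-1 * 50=-50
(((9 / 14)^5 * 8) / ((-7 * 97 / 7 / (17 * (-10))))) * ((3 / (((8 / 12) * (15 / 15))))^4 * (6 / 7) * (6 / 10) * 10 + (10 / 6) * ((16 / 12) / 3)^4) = 296385813285 / 91295624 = 3246.44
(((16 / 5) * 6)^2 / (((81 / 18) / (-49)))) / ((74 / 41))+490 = -1603966 / 925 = -1734.02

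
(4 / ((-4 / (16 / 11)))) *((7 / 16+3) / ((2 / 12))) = -30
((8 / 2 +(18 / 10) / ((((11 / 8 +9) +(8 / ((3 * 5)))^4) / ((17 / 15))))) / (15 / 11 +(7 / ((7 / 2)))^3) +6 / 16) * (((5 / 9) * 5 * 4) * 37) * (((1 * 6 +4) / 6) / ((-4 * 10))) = -2656419276275 / 188424674928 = -14.10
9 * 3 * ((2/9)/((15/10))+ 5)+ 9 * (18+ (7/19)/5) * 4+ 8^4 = 464137/95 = 4885.65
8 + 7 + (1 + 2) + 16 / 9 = 178 / 9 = 19.78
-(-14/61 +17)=-1023/61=-16.77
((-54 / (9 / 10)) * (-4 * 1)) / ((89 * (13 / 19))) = 4560 / 1157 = 3.94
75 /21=25 /7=3.57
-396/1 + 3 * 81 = -153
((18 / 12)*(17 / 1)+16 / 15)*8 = 3188 / 15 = 212.53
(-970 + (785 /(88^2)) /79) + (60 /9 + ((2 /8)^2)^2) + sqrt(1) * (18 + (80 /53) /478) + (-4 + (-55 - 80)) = -100833981867925 /92992399104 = -1084.32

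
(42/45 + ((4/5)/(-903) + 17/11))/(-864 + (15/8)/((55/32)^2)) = -1353715/471669408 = -0.00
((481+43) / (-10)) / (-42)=131 / 105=1.25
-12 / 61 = -0.20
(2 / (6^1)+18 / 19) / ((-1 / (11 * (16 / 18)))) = -6424 / 513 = -12.52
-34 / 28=-17 / 14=-1.21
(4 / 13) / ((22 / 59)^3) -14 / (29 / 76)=-30864793 / 1003574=-30.75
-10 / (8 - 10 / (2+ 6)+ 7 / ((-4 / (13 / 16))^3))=-2621440 / 1754093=-1.49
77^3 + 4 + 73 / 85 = 38805718 / 85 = 456537.86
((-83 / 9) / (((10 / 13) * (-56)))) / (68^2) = 1079 / 23304960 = 0.00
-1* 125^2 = -15625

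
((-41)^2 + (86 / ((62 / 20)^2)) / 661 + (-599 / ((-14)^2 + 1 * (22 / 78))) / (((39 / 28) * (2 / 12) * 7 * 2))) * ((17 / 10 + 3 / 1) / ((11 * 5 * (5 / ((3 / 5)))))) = 17.23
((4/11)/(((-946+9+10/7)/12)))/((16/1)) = -0.00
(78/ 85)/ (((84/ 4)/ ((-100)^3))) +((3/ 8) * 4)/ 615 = -2131999881/ 48790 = -43697.48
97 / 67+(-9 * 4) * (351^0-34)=79693 / 67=1189.45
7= 7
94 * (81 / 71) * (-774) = -5893236 / 71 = -83003.32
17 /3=5.67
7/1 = 7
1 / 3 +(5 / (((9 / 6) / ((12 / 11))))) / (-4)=-0.58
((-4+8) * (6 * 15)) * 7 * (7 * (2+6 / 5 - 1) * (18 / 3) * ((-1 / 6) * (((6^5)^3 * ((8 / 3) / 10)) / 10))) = -12164625920950272 / 25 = -486585036838010.88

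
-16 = -16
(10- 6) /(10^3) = 1 /250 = 0.00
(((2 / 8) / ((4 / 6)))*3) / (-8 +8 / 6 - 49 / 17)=-459 / 3896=-0.12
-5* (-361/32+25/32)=105/2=52.50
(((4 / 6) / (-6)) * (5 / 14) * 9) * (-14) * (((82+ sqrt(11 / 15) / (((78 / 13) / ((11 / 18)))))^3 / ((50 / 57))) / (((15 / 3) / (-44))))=-27744965.10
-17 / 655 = -0.03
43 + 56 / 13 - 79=-412 / 13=-31.69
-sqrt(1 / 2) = -sqrt(2) / 2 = -0.71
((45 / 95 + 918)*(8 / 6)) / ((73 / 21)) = 488628 / 1387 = 352.29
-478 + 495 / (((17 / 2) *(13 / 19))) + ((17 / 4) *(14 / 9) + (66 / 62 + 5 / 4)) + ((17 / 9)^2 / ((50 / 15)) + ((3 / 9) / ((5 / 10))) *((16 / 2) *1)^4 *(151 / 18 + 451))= 4639426764353 / 3699540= 1254055.04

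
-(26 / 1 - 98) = 72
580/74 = 290/37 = 7.84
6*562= 3372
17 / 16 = 1.06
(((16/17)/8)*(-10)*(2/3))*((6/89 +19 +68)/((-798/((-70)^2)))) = 12054000/28747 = 419.31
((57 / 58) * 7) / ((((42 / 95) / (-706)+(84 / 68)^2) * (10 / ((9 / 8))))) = 331453233 / 653261888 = 0.51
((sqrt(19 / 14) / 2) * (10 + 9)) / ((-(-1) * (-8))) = -1.38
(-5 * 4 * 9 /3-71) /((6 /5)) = -655 /6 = -109.17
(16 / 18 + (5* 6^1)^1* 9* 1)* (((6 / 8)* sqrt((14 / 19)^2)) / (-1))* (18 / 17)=-51198 / 323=-158.51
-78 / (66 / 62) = -806 / 11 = -73.27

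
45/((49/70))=450/7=64.29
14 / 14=1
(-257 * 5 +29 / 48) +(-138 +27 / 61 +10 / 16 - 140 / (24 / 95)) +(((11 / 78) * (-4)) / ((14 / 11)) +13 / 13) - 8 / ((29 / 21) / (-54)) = -12843114647 / 7726992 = -1662.11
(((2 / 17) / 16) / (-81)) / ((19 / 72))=-1 / 2907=-0.00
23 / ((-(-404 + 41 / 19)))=437 / 7635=0.06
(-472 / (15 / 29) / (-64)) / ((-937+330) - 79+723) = 1711 / 4440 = 0.39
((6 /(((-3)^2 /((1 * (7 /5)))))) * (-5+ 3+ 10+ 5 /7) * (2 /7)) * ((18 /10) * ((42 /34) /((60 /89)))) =16287 /2125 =7.66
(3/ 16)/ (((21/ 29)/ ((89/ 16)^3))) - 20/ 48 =60758863/ 1376256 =44.15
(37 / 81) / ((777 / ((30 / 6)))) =5 / 1701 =0.00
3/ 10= 0.30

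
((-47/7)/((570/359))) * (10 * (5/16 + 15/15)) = -16873/304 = -55.50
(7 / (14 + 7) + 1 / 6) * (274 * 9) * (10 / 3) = 4110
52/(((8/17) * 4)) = 221/8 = 27.62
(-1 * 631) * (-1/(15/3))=631/5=126.20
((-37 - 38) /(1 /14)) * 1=-1050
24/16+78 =159/2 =79.50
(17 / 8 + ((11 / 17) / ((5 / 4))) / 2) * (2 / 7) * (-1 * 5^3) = -40525 / 476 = -85.14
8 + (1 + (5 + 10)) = 24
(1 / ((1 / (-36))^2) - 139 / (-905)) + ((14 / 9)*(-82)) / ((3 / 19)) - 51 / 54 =23817151 / 48870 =487.36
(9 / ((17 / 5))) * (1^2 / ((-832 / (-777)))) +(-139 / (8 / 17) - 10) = -4284259 / 14144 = -302.90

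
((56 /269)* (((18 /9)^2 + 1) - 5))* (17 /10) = 0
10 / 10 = 1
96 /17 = 5.65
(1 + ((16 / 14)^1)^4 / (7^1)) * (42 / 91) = 125418 / 218491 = 0.57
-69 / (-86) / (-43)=-69 / 3698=-0.02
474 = 474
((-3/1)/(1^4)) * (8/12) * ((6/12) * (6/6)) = -1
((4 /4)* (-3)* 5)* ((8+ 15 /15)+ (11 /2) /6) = -595 /4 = -148.75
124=124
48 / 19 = 2.53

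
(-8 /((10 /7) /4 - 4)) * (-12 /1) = -448 /17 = -26.35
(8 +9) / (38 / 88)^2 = 32912 / 361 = 91.17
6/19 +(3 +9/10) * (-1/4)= -501/760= -0.66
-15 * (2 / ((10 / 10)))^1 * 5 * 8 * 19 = -22800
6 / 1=6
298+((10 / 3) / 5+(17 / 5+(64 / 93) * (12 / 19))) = 2672599 / 8835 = 302.50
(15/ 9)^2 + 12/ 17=533/ 153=3.48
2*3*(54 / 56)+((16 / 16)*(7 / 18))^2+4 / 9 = 14473 / 2268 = 6.38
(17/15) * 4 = 68/15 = 4.53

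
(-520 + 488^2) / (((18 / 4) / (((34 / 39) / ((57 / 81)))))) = 16158432 / 247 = 65418.75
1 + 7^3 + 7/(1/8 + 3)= 8656/25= 346.24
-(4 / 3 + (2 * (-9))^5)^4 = -1032604218982420896100000000 / 81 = -12748200234350875260493830.00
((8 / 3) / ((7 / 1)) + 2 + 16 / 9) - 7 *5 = -30.84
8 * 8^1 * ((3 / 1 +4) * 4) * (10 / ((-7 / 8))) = -20480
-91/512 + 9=4517/512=8.82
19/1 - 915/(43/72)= -65063/43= -1513.09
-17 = -17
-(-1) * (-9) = -9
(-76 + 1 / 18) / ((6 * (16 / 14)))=-9569 / 864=-11.08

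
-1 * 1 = -1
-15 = -15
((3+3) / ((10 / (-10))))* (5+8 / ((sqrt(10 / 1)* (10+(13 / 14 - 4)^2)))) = -30 - 4704* sqrt(10) / 19045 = -30.78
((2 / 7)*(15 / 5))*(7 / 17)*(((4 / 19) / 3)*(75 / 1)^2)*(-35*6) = -9450000 / 323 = -29256.97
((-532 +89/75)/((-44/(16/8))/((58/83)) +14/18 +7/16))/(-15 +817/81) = -2244384936/628825075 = -3.57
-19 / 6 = -3.17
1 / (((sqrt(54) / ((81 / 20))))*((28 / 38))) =171*sqrt(6) / 560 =0.75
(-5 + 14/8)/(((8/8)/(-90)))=585/2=292.50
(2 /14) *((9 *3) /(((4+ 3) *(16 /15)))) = 405 /784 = 0.52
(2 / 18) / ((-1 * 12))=-1 / 108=-0.01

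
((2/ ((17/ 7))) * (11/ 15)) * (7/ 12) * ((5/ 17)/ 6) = 539/ 31212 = 0.02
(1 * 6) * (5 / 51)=10 / 17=0.59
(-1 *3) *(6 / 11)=-18 / 11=-1.64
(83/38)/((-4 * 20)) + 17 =51597/3040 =16.97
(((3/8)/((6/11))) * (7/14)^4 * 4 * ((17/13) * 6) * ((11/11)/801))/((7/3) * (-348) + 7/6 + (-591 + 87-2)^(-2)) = -0.00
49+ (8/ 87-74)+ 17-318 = -28354/ 87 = -325.91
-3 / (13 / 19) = -57 / 13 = -4.38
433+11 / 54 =23393 / 54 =433.20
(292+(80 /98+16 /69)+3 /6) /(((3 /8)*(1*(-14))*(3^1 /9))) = -3969946 /23667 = -167.74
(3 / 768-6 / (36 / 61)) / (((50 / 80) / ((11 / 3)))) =-17171 / 288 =-59.62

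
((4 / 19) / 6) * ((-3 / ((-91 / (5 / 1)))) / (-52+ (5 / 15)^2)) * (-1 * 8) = 720 / 807443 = 0.00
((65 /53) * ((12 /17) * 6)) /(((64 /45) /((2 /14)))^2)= 1184625 /22604288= 0.05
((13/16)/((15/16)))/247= 1/285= 0.00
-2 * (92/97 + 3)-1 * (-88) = 7770/97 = 80.10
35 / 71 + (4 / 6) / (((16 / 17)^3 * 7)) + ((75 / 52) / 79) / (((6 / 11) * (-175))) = 1903563973 / 3136014336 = 0.61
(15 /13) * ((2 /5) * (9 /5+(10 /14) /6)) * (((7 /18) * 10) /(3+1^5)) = 31 /36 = 0.86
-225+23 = -202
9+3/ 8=75/ 8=9.38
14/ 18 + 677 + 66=6694/ 9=743.78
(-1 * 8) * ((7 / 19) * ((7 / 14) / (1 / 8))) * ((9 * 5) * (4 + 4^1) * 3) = -12732.63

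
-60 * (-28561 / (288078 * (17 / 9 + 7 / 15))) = 6426225 / 2544689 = 2.53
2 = 2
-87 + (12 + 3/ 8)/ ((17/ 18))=-5025/ 68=-73.90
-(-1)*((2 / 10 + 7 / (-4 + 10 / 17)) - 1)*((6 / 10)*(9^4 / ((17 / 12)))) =-97667046 / 12325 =-7924.30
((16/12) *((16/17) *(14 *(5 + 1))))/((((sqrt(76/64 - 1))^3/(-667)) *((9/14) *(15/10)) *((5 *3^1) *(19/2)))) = -4283826176 *sqrt(3)/1177335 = -6302.20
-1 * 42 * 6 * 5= -1260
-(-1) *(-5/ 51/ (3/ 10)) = -50/ 153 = -0.33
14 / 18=7 / 9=0.78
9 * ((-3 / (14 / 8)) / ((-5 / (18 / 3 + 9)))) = 324 / 7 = 46.29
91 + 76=167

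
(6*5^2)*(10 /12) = 125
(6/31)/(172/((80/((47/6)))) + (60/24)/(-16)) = 0.01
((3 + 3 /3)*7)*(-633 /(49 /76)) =-192432 /7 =-27490.29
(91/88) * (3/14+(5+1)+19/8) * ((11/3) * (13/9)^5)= 2321695129/11337408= 204.78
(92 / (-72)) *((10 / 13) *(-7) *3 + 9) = 713 / 78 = 9.14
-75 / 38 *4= -150 / 19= -7.89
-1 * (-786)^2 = -617796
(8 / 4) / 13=2 / 13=0.15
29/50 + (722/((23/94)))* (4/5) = 2715387/1150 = 2361.21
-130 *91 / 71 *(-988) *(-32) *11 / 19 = -216536320 / 71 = -3049807.32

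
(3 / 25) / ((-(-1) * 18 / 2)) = 1 / 75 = 0.01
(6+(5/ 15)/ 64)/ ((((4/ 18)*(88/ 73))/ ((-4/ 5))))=-252507/ 14080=-17.93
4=4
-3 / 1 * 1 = -3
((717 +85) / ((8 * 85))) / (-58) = -401 / 19720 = -0.02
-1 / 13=-0.08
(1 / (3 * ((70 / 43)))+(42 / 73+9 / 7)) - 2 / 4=12002 / 7665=1.57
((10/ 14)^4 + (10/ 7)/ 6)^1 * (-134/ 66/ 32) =-120265/ 3803184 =-0.03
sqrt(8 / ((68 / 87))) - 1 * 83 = -83 + sqrt(2958) / 17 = -79.80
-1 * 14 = -14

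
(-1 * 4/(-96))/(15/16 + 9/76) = 38/963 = 0.04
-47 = -47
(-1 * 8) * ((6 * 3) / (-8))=18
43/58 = 0.74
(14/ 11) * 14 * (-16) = -3136/ 11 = -285.09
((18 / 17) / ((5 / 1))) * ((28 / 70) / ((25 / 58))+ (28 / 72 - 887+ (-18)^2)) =-1263787 / 10625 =-118.94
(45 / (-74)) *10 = -225 / 37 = -6.08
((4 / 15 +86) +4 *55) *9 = 13782 / 5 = 2756.40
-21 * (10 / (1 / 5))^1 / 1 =-1050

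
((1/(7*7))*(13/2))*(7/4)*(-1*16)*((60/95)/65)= -24/665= -0.04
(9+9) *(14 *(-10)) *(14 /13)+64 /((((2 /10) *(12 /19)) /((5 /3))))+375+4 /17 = -2971897 /1989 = -1494.17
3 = 3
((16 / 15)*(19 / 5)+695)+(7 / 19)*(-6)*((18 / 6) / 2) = 991426 / 1425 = 695.74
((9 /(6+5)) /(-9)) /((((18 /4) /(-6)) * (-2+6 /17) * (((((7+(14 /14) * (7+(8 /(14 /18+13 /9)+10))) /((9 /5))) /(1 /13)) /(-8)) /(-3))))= -204 /23023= -0.01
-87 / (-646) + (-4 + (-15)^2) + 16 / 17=143461 / 646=222.08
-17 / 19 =-0.89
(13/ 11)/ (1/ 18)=234/ 11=21.27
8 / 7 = 1.14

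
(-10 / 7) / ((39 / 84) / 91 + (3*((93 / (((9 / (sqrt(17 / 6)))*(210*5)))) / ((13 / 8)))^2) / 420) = -251535375000 / 898471321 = -279.96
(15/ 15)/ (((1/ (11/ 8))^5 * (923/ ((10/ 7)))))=805255/ 105857024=0.01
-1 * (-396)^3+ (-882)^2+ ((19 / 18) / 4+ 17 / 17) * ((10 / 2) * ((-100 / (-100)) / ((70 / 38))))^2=31690042933 / 504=62877069.31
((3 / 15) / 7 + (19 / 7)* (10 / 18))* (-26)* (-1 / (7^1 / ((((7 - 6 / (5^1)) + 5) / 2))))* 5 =37752 / 245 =154.09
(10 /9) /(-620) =-1 /558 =-0.00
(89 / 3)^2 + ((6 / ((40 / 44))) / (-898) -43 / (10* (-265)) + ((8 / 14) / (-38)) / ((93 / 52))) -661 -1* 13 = 4550094908092 / 22075881975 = 206.11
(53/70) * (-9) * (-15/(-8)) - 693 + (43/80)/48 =-18970979/26880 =-705.77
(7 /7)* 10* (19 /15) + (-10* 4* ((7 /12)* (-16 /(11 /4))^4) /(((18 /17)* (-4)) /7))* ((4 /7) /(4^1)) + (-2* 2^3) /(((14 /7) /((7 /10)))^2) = 62496082507 /9882675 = 6323.80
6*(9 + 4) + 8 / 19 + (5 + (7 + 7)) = 1851 / 19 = 97.42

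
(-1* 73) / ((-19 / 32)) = 2336 / 19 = 122.95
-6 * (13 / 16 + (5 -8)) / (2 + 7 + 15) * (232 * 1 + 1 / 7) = 8125 / 64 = 126.95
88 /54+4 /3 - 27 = -649 /27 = -24.04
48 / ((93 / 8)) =128 / 31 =4.13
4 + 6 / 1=10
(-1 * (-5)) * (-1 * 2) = -10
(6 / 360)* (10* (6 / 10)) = 1 / 10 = 0.10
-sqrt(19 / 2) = -sqrt(38) / 2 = -3.08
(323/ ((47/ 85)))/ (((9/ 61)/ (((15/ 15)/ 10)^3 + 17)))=632722439/ 9400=67310.90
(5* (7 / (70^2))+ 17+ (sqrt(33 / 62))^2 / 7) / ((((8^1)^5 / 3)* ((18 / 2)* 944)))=74141 / 402747555840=0.00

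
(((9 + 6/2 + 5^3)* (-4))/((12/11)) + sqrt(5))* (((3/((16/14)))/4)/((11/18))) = -8631/16 + 189* sqrt(5)/176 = -537.04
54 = 54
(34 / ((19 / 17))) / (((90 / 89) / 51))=437257 / 285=1534.24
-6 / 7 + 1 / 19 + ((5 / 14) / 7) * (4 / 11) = -8049 / 10241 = -0.79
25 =25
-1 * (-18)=18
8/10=0.80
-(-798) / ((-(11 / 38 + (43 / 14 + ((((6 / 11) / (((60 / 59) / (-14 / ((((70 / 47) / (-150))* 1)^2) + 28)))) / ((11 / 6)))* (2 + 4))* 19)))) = 21403690 / 127008487931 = 0.00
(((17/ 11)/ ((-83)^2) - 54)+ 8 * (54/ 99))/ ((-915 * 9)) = 3761377/ 624040065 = 0.01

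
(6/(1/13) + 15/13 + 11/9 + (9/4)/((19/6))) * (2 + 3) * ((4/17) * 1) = 3605110/37791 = 95.40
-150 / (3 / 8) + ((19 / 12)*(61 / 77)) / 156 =-57656441 / 144144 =-399.99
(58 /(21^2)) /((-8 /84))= -29 /21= -1.38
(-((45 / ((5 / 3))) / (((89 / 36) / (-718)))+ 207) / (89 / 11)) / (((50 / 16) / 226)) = 13513359024 / 198025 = 68240.67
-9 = -9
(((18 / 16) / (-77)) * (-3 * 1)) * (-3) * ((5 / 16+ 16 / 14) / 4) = -13203 / 275968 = -0.05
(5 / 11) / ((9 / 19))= 95 / 99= 0.96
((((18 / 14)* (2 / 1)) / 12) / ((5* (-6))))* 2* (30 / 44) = -3 / 308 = -0.01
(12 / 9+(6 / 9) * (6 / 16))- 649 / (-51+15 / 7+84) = -2769 / 164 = -16.88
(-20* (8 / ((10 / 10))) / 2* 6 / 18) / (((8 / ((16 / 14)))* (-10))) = 8 / 21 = 0.38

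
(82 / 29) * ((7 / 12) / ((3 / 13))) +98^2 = 5017019 / 522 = 9611.15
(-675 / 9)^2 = 5625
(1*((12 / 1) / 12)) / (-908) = -1 / 908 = -0.00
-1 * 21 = -21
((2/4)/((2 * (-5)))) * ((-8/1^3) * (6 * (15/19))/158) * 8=144/1501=0.10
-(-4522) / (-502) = -2261 / 251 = -9.01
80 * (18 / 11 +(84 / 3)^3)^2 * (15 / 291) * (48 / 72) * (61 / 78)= 1036203758.03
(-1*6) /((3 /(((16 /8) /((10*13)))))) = -2 /65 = -0.03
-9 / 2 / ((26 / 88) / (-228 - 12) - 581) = 47520 / 6135373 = 0.01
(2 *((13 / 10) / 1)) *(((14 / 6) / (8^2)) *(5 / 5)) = 91 / 960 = 0.09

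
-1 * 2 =-2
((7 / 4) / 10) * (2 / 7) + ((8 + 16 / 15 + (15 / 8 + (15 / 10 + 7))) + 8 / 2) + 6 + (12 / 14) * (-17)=12533 / 840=14.92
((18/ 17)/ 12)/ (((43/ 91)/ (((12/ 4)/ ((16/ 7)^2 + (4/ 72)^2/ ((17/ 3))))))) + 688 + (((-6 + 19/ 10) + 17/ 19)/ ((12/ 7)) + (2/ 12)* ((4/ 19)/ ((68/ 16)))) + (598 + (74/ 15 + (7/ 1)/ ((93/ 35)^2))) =582816567023536909/ 451736078859720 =1290.17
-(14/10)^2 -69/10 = -443/50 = -8.86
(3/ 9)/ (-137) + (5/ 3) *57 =39044/ 411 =95.00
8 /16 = 1 /2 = 0.50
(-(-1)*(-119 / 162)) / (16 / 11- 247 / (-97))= -126973 / 691578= -0.18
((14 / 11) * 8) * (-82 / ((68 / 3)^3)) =-7749 / 108086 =-0.07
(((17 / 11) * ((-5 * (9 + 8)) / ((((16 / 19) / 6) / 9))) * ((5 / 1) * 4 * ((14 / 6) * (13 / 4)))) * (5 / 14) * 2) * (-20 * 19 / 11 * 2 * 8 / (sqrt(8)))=15258116250 * sqrt(2) / 121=178332520.14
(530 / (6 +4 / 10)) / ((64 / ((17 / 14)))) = 22525 / 14336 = 1.57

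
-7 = -7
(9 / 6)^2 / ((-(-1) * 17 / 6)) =27 / 34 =0.79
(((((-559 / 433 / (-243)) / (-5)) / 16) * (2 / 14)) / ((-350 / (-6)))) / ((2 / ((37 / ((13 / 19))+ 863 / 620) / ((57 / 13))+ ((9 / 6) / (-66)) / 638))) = -1753913697133 / 1704939197844960000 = -0.00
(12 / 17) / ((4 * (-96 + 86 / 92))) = -138 / 74341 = -0.00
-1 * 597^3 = -212776173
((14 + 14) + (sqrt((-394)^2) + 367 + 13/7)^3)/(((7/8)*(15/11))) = 13400051597152/36015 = 372068626.88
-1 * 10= -10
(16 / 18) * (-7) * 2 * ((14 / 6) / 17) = -784 / 459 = -1.71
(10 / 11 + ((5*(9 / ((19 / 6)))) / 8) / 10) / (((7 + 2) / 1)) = 1817 / 15048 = 0.12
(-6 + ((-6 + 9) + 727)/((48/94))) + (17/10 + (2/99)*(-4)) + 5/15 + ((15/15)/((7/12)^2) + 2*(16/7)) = 139034129/97020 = 1433.05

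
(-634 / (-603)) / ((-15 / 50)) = -6340 / 1809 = -3.50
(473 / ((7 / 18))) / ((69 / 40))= 113520 / 161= 705.09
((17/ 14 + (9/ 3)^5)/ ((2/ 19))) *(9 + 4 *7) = 2403557/ 28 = 85841.32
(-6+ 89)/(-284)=-83/284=-0.29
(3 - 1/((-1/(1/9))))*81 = 252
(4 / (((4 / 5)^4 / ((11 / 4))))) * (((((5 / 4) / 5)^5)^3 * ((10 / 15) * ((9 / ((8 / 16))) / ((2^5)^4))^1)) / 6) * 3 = 20625 / 144115188075855872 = 0.00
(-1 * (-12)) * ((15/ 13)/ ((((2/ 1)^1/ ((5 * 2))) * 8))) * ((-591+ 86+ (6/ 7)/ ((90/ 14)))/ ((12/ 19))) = -719435/ 104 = -6917.64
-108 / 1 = -108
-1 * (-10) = 10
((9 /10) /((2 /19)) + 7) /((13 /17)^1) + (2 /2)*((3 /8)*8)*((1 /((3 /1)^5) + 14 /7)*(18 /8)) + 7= 47809 /1170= 40.86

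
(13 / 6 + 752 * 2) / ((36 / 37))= 334369 / 216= 1548.00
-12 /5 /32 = -3 /40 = -0.08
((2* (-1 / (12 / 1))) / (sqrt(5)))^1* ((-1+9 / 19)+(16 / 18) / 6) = 97* sqrt(5) / 7695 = 0.03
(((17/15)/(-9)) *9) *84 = -476/5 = -95.20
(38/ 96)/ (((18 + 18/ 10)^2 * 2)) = 475/ 940896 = 0.00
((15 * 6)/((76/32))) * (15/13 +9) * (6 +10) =1520640/247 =6156.44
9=9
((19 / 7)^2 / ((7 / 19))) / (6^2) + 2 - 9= -79577 / 12348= -6.44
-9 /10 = -0.90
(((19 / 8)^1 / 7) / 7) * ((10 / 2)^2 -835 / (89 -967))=8835 / 7024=1.26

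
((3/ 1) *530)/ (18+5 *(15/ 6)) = 52.13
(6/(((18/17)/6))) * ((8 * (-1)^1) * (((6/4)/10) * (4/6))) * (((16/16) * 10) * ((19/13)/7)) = -5168/91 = -56.79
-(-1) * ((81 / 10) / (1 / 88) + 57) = 3849 / 5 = 769.80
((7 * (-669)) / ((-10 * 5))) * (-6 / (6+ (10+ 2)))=-1561 / 50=-31.22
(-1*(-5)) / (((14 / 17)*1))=85 / 14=6.07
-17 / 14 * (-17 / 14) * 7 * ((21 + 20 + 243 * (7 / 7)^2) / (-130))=-20519 / 910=-22.55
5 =5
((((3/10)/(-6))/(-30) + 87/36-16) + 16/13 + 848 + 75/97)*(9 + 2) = 6961208221/756600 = 9200.65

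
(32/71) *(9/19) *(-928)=-267264/1349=-198.12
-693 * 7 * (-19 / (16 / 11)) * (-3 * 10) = -15207885 / 8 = -1900985.62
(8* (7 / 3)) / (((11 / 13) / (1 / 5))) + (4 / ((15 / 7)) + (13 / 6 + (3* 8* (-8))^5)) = -28701118954591 / 110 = -260919263223.55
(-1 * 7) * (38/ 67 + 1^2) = -735/ 67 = -10.97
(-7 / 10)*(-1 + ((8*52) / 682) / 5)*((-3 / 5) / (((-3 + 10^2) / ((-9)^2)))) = -2546397 / 8269250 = -0.31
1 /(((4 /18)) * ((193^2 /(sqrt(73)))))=9 * sqrt(73) /74498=0.00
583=583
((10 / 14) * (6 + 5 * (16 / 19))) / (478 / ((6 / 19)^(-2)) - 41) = 18430 / 16849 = 1.09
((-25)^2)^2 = 390625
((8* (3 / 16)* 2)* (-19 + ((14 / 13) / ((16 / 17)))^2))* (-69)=39608001 / 10816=3661.98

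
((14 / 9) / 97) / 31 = 0.00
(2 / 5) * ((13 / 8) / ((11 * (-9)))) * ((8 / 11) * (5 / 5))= -26 / 5445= -0.00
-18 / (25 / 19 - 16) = 38 / 31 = 1.23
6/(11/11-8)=-6/7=-0.86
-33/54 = -11/18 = -0.61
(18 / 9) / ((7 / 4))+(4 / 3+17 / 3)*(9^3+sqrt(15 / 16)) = 7*sqrt(15) / 4+35729 / 7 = 5110.92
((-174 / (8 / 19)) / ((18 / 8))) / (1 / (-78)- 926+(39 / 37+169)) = 530062 / 2181697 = 0.24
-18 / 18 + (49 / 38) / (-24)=-961 / 912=-1.05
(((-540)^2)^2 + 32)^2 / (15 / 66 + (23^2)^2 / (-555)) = -88280694861531336818903040 / 6153727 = -14345890687307275220.19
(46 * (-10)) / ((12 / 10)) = -1150 / 3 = -383.33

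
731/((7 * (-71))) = -731/497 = -1.47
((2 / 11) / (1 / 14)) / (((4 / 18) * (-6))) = -21 / 11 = -1.91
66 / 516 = 11 / 86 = 0.13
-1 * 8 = -8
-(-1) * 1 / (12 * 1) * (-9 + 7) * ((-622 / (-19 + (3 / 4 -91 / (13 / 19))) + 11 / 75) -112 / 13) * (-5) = -513937 / 141570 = -3.63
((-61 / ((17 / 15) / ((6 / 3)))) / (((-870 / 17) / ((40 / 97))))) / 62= 1220 / 87203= 0.01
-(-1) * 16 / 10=8 / 5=1.60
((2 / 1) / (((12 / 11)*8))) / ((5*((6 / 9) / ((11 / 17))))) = 121 / 2720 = 0.04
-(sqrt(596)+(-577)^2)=-332929 - 2 * sqrt(149)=-332953.41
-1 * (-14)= 14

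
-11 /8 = -1.38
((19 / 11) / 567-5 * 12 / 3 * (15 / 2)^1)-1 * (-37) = -704762 / 6237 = -113.00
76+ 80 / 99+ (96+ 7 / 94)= 1608845 / 9306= 172.88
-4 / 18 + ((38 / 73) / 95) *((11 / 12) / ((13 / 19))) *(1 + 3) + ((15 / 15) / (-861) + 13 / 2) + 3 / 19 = 3010490009 / 465740730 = 6.46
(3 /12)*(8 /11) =2 /11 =0.18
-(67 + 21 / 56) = -539 / 8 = -67.38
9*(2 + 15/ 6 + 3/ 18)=42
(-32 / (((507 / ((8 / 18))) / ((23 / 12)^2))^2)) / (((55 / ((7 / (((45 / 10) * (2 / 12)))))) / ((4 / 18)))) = -0.00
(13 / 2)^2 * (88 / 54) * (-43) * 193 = -15427841 / 27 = -571401.52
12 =12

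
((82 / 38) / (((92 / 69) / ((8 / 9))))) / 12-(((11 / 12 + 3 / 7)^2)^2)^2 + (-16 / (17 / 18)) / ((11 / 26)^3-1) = 587508121356685448867 / 76060717186566389760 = 7.72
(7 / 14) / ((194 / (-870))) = -435 / 194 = -2.24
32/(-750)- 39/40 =-3053/3000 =-1.02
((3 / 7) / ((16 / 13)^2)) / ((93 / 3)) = 507 / 55552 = 0.01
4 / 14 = 2 / 7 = 0.29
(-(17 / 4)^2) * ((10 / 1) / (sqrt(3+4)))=-1445 * sqrt(7) / 56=-68.27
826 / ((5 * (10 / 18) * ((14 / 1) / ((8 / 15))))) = 1416 / 125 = 11.33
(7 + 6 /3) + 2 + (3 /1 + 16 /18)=134 /9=14.89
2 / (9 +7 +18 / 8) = 8 / 73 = 0.11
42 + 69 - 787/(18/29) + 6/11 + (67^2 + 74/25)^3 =280409583048836627/3093750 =90637440985.48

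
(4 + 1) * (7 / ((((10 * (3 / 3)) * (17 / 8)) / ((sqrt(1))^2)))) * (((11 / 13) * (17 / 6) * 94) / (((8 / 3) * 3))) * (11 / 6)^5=582843569 / 606528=960.95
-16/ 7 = -2.29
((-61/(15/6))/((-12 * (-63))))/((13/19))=-1159/24570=-0.05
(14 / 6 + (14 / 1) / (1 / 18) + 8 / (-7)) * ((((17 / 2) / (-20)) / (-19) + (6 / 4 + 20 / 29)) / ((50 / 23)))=1987351041 / 7714000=257.63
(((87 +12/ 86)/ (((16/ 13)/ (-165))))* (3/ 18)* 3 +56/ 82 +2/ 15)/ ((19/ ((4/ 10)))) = -4942257973/ 40196400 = -122.95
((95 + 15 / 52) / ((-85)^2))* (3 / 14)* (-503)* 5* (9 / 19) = -13458771 / 3997448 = -3.37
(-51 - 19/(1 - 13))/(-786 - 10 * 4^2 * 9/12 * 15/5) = 593/13752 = 0.04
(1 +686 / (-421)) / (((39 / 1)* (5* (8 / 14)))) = -371 / 65676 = -0.01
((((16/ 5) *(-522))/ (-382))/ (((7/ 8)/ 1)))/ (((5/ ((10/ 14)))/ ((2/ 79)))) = 66816/ 3696805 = 0.02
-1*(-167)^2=-27889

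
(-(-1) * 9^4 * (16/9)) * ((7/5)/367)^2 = 571536/3367225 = 0.17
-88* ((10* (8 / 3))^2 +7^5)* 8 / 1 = -110994752 / 9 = -12332750.22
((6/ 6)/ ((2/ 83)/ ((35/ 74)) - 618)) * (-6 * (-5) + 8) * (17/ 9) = -938315/ 8078139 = -0.12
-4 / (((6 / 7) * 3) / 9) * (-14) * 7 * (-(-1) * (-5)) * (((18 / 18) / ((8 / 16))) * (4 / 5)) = -10976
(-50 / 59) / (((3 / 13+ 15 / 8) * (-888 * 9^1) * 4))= 325 / 25816158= 0.00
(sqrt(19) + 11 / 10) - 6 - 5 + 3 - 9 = -159 / 10 + sqrt(19) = -11.54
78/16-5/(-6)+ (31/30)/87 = 59719/10440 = 5.72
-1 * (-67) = 67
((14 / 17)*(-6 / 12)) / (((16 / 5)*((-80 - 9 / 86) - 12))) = 1505 / 1077256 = 0.00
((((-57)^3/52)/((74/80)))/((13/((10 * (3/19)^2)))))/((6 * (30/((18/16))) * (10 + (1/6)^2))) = -10935/237614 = -0.05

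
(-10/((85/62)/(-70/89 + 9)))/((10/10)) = -5332/89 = -59.91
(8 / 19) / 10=4 / 95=0.04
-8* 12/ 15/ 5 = -1.28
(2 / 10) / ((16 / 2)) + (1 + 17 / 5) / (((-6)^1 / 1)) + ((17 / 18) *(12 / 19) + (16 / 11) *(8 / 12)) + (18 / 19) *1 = 9055 / 5016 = 1.81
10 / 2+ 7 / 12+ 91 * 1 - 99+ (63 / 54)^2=-19 / 18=-1.06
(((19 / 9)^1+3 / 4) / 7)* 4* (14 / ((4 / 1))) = 5.72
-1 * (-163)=163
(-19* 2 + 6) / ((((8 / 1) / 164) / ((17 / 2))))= -5576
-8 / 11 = -0.73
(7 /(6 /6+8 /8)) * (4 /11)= 1.27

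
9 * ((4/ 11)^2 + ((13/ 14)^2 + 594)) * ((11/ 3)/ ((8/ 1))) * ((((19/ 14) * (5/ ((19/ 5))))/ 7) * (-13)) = -13758116775/ 1690304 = -8139.43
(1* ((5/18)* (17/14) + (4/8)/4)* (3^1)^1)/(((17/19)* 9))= 4427/25704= 0.17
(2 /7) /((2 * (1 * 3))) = 1 /21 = 0.05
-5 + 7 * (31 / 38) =27 / 38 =0.71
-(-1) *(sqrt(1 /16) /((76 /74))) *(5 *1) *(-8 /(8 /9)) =-1665 /152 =-10.95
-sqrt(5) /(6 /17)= -17 *sqrt(5) /6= -6.34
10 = 10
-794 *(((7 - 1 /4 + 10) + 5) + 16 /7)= -267181 /14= -19084.36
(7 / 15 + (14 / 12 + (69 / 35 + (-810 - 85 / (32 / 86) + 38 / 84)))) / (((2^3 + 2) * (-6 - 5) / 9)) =5213277 / 61600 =84.63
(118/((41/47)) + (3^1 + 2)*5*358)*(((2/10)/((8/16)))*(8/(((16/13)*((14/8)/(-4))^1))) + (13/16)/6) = -454282153/8610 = -52762.15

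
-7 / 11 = -0.64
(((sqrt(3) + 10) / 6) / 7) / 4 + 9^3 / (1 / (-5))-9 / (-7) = -306067 / 84 + sqrt(3) / 168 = -3643.64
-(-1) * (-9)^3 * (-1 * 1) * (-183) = -133407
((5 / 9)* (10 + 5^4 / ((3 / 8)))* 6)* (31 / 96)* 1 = 389825 / 216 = 1804.75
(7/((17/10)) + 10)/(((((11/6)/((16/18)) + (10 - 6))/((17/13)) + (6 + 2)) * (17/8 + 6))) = 6144/44681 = 0.14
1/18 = 0.06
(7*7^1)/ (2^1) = 49/ 2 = 24.50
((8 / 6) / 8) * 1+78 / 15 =5.37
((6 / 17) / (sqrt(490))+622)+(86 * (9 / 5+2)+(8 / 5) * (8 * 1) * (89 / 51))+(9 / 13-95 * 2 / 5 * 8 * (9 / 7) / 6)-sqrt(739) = -sqrt(739)+3 * sqrt(10) / 595+4207933 / 4641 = 879.52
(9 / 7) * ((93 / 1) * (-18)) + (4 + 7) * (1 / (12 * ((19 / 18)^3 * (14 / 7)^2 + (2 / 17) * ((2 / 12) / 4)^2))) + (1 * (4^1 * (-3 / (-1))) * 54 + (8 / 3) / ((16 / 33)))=-39143502215 / 26120206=-1498.59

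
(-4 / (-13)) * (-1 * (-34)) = 136 / 13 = 10.46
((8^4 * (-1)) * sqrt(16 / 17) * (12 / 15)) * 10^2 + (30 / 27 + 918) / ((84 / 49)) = 14476 / 27 - 1310720 * sqrt(17) / 17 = -317360.15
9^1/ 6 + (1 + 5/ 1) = 15/ 2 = 7.50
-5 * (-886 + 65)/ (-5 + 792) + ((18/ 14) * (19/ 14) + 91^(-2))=90732097/ 13034294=6.96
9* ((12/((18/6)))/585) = 4/65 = 0.06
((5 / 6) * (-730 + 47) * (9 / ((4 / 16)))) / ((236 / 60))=-307350 / 59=-5209.32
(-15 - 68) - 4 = -87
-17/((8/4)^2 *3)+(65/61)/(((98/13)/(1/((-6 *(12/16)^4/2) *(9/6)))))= -13212839/8715924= -1.52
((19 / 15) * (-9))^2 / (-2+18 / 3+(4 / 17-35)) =-55233 / 13075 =-4.22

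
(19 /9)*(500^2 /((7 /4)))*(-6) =-38000000 /21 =-1809523.81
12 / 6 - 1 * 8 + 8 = 2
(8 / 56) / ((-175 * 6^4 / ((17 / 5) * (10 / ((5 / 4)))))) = -17 / 992250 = -0.00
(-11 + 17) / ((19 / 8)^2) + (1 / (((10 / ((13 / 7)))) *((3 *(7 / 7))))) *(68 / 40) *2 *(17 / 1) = 1759477 / 379050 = 4.64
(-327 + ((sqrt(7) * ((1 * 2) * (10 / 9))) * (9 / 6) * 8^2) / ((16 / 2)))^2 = 1007161 / 9 - 17440 * sqrt(7) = 65764.87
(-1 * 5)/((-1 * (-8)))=-5/8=-0.62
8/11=0.73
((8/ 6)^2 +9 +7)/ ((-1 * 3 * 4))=-40/ 27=-1.48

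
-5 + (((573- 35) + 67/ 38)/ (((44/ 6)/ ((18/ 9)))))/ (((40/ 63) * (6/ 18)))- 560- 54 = 76.56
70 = 70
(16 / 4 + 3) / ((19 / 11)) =77 / 19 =4.05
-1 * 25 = -25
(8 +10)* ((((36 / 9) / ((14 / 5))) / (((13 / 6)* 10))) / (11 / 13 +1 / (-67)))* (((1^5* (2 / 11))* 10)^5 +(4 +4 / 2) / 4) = 12451623777 / 408103234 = 30.51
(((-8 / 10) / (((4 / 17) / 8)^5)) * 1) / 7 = -181741696 / 35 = -5192619.89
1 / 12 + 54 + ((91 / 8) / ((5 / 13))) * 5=4847 / 24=201.96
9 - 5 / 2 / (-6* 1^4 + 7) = 6.50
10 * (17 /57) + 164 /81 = 7706 /1539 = 5.01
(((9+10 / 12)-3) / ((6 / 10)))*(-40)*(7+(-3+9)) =-53300 / 9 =-5922.22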